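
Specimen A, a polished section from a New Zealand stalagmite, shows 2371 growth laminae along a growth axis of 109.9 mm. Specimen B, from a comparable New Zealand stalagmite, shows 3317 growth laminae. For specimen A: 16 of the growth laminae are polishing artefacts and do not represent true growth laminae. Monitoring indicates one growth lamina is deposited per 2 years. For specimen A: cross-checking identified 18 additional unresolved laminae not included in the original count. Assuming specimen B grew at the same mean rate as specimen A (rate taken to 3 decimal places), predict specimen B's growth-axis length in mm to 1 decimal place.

152.6 mm

Specimen A: after corrections the count is 2371 − 16 + 18 = 2373 growth laminae.
Specimen A: at 2 years per growth lamina, 2373 × 2 = 4746 years.
A: Mean rate = 109.9 mm / 4746 years ≈ 0.023 mm per year.
Specimen B: at 2 years per growth lamina, 3317 × 2 = 6634 years. B's length ≈ 0.023 × 6634 = 152.6 mm.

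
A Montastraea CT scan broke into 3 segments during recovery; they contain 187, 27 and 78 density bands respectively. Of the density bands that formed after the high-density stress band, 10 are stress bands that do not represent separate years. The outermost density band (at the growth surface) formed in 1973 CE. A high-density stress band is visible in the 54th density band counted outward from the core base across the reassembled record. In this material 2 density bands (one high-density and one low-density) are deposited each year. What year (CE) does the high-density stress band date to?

Total density bands = 187 + 27 + 78 = 292.
292 − 54 = 238 density bands lie beyond the high-density stress band toward the growth surface.
238 − 10 false = 228 true density bands after the high-density stress band.
Dividing by 2 density bands per year: 228 / 2 = 114 years.
1973 − 114 = 1859 CE.

1859 CE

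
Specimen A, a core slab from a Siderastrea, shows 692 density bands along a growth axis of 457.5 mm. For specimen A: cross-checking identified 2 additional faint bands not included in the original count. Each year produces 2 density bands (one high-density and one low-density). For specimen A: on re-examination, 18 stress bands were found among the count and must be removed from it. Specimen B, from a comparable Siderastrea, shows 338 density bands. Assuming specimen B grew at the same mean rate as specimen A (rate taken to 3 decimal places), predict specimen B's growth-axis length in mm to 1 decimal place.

Specimen A: true density band count = 692 − 18 + 2 = 676.
Specimen A: 676 density bands at 2 per year is 676 / 2 = 338 years.
A: Mean rate = 457.5 mm / 338 years ≈ 1.354 mm per year.
Specimen B: 338 density bands at 2 per year is 338 / 2 = 169 years. For B, 1.354 mm/year × 169 years = 228.8 mm.

228.8 mm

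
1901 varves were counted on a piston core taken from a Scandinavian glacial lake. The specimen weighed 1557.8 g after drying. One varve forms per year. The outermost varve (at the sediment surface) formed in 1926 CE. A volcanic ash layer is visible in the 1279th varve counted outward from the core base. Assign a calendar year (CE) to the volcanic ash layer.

1304 CE

1901 − 1279 = 622 varves lie beyond the volcanic ash layer toward the sediment surface.
1926 − 622 = 1304 CE.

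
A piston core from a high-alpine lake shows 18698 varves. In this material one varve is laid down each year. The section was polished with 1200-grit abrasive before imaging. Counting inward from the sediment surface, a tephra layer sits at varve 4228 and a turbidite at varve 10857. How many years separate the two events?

Separation: 10857 − 4228 = 6629 varves.
At one varve per year, 6629 years elapsed between them.

6629 years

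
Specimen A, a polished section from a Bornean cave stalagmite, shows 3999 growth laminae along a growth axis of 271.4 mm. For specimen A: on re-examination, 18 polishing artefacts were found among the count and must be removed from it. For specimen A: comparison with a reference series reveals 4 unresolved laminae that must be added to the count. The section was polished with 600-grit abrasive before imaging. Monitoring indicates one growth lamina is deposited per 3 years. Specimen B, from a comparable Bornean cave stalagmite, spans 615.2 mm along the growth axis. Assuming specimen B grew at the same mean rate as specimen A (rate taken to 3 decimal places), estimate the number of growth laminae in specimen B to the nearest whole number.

Specimen A: adjusted count: 3999 − 18 + 4 = 3985 growth laminae.
Specimen A: at 3 years per growth lamina, 3985 × 3 = 11955 years.
A: Mean rate = 271.4 mm / 11955 years ≈ 0.023 mm/year.
Specimen B: 615.2 mm / 0.023 mm per year = 26747.83 years; at 3 years per growth lamina that is 26747.83 / 3 ≈ 8916 growth laminae.

8916 growth laminae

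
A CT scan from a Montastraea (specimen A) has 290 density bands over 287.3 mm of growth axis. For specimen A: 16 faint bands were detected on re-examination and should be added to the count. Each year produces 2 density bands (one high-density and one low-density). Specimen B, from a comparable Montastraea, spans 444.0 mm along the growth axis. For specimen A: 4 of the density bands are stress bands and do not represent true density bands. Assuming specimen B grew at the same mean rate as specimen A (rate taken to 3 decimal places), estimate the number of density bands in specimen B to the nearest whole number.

467 density bands

Specimen A: true density band count = 290 − 4 + 16 = 302.
Specimen A: dividing by 2 density bands per year: 302 / 2 = 151 years.
A: 287.3 mm over 151 years gives 287.3 / 151 ≈ 1.903 mm/year.
For B, 444.0 / 1.903 = 233.32 years; at 2 density bands per year that is 233.32 × 2 ≈ 467 density bands.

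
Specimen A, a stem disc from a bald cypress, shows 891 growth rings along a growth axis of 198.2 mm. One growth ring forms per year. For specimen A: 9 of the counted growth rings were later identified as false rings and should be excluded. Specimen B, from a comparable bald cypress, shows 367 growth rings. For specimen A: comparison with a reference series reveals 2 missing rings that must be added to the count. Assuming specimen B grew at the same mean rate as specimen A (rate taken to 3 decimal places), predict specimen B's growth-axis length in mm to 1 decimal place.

82.2 mm

Specimen A: adjusted count: 891 − 9 + 2 = 884 growth rings.
A: 198.2 mm over 884 years gives 198.2 / 884 ≈ 0.224 mm/year.
B's length ≈ 0.224 × 367 = 82.2 mm.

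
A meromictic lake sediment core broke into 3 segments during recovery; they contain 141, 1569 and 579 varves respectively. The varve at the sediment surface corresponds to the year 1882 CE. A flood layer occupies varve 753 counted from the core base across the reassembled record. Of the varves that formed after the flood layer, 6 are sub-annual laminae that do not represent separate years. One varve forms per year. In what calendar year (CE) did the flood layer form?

Total varves = 141 + 1569 + 579 = 2289.
2289 − 753 = 1536 varves lie beyond the flood layer toward the sediment surface.
Removing the 6 false varves leaves 1536 − 6 = 1530 true varves beyond the flood layer.
The varve at the sediment surface is 1882 CE, so the flood layer dates to 1882 − 1530 = 352 CE.

352 CE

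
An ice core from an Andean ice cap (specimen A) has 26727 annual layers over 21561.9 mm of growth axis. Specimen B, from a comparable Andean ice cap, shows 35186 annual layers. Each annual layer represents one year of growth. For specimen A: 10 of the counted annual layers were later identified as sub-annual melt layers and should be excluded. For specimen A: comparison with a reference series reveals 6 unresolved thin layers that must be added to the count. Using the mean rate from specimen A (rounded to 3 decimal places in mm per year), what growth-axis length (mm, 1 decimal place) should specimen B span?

28395.1 mm

Specimen A: true annual layer count = 26727 − 10 + 6 = 26723.
A: Extension rate ≈ 21561.9 / 26723 = 0.807 mm/yr.
For B, 0.807 mm/year × 35186 years = 28395.1 mm.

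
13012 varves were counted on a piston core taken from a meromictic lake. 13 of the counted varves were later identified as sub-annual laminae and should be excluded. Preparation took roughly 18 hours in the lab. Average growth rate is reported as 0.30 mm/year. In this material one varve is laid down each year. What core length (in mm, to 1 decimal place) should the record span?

3899.7 mm

After corrections the count is 13012 − 13 = 12999 varves.
Predicted length = 0.30 mm/year × 12999 years = 3899.7 mm.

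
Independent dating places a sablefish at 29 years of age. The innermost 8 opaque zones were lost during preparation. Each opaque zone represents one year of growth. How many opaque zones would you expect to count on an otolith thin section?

One opaque zone per year gives 29 opaque zones over 29 years.
Subtracting the 8 opaque zones not captured gives 29 − 8 = 21 opaque zones in the record.

21 opaque zones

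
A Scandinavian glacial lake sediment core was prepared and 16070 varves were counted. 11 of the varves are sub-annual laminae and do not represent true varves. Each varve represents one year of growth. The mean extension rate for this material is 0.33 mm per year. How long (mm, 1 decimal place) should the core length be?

Adjusted count: 16070 − 11 = 16059 varves.
Length ≈ 0.33 × 16059 = 5299.5 mm.

5299.5 mm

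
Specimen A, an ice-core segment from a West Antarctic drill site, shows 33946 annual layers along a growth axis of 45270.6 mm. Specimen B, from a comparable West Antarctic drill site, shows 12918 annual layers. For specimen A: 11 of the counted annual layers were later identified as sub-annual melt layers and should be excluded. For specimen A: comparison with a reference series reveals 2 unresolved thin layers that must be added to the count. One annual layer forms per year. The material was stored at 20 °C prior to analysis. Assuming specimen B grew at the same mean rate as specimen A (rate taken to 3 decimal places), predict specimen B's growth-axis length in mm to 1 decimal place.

Specimen A: correcting the raw count gives 33946 − 11 + 2 = 33937 true annual layers.
A: Extension rate ≈ 45270.6 / 33937 = 1.334 mm per year.
B's length ≈ 1.334 × 12918 = 17232.6 mm.

17232.6 mm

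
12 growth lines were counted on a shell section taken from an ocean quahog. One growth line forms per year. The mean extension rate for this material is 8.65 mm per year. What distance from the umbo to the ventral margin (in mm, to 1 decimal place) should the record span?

The record spans 12 years at 8.65 mm per year.
Predicted length = 8.65 mm/year × 12 years = 103.8 mm.

103.8 mm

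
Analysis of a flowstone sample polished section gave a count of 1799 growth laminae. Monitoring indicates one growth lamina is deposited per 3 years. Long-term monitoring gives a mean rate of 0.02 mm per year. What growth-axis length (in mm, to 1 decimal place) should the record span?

At 3 years per growth lamina, 1799 × 3 = 5397 years.
Length ≈ 0.02 × 5397 = 107.9 mm.

107.9 mm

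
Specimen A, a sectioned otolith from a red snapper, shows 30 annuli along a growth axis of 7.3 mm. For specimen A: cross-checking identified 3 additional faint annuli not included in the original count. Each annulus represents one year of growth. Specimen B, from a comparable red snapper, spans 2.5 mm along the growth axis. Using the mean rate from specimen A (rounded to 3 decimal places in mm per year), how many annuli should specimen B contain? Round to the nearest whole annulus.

Specimen A: adjusted count: 30 + 3 = 33 annuli.
A: Extension rate ≈ 7.3 / 33 = 0.221 mm/yr.
For B, 2.5 / 0.221 = 11.31 years ≈ 11 annuli.

11 annuli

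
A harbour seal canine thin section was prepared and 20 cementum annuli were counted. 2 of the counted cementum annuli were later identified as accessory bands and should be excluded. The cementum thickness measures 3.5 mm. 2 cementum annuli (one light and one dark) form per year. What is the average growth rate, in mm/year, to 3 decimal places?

After corrections the count is 20 − 2 = 18 cementum annuli.
Dividing by 2 cementum annuli per year: 18 / 2 = 9 years.
Mean rate = 3.5 mm / 9 years ≈ 0.389 mm/year.

0.389 mm/year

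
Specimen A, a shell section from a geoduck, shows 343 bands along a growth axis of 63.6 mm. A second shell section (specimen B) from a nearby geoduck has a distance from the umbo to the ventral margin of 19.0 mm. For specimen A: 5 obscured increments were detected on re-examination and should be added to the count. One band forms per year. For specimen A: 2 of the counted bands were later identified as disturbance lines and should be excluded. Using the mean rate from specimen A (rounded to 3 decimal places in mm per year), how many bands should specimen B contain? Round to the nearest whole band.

Specimen A: adjusted count: 343 − 2 + 5 = 346 bands.
A: Mean rate = 63.6 mm / 346 years ≈ 0.184 mm per year.
For B, 19.0 / 0.184 = 103.26 years ≈ 103 bands.

103 bands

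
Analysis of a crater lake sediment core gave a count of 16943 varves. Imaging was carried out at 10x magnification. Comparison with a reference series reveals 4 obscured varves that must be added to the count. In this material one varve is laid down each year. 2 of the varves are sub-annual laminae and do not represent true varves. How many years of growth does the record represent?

16945 yr

Correcting the raw count gives 16943 − 2 + 4 = 16945 true varves.
At one varve per year, that is 16945 years.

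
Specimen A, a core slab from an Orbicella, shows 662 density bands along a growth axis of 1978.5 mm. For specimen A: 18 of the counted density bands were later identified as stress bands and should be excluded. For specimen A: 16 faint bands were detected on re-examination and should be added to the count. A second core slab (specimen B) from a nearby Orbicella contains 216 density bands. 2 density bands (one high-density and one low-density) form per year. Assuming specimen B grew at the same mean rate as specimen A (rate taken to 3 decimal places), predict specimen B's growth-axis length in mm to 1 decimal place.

Specimen A: adjusted count: 662 − 18 + 16 = 660 density bands.
Specimen A: with 2 density bands per year, 660 / 2 = 330 years.
A: 1978.5 mm over 330 years gives 1978.5 / 330 ≈ 5.995 mm/yr.
Specimen B: 216 density bands at 2 per year is 216 / 2 = 108 years. Length of B = 5.995 × 108 = 647.5 mm.

647.5 mm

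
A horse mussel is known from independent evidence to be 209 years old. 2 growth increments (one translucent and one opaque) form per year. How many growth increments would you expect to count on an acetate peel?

418 growth increments

209 years at 2 growth increments per year gives 209 × 2 = 418 growth increments.
So 418 growth increments should be present.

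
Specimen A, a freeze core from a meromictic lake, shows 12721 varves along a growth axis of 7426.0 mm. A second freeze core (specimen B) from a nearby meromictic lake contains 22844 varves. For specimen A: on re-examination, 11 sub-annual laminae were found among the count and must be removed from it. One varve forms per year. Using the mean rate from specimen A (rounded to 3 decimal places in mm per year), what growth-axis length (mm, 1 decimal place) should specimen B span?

13340.9 mm

Specimen A: after corrections the count is 12721 − 11 = 12710 varves.
A: Extension rate ≈ 7426.0 / 12710 = 0.584 mm/yr.
For B, 0.584 mm/year × 22844 years = 13340.9 mm.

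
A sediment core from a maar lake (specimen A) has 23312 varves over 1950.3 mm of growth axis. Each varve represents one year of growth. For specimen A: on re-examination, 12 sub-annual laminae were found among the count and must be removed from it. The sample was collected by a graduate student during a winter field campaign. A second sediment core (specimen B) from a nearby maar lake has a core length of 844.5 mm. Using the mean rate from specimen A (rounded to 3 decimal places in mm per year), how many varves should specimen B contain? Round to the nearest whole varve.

10054 varves

Specimen A: after corrections the count is 23312 − 12 = 23300 varves.
A: Extension rate ≈ 1950.3 / 23300 = 0.084 mm per year.
For B, 844.5 / 0.084 = 10053.57 years ≈ 10054 varves.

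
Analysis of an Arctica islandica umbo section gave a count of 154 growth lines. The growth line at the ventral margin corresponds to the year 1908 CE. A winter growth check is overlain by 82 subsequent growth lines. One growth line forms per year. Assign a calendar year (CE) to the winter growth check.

There are 82 growth lines younger than the winter growth check.
The growth line at the ventral margin is 1908 CE, so the winter growth check dates to 1908 − 82 = 1826 CE.

1826 CE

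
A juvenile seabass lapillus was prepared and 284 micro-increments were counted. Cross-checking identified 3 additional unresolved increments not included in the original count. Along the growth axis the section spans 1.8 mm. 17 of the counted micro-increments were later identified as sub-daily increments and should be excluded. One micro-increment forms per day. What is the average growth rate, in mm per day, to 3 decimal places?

Correcting the raw count gives 284 − 17 + 3 = 270 true micro-increments.
1.8 mm over 270 days gives 1.8 / 270 ≈ 0.007 mm per day.

0.007 mm per day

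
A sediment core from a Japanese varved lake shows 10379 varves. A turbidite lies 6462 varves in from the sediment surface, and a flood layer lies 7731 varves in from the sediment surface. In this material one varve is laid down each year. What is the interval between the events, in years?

7731 − 6462 = 1269 varves lie between the two events.
That is 1269 years at one varve per year.

1269 years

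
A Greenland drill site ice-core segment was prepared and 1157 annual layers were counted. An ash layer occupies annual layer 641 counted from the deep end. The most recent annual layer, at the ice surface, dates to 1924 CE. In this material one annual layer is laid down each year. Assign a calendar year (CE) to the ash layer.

The ash layer sits at annual layer 641 from the deep end, so 1157 − 641 = 516 annual layers formed after it.
Counting back 516 years from 1924 CE places the ash layer in 1924 − 516 = 1408 CE.

1408 CE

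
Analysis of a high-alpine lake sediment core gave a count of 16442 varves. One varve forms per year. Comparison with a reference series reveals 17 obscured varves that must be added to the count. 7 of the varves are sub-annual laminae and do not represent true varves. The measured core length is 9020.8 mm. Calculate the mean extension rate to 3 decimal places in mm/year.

Correcting the raw count gives 16442 − 7 + 17 = 16452 true varves.
Mean rate = 9020.8 mm / 16452 years ≈ 0.548 mm/year.

0.548 mm/year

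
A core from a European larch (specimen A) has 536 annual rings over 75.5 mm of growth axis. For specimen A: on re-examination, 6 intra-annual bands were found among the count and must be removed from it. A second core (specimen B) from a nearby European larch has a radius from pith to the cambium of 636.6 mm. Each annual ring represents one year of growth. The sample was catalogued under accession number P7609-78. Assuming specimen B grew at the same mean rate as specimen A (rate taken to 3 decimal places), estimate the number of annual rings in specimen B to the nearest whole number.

Specimen A: adjusted count: 536 − 6 = 530 annual rings.
A: Mean rate = 75.5 mm / 530 years ≈ 0.142 mm/yr.
Specimen B: 636.6 mm / 0.142 mm per year = 4483.10 years ≈ 4483 annual rings.

4483 annual rings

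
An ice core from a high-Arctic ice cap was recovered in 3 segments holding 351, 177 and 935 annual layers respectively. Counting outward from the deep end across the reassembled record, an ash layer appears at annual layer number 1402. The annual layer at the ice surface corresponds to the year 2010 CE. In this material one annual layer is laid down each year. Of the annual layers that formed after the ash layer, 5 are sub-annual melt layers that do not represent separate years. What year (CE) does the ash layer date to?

Total annual layers = 351 + 177 + 935 = 1463.
The ash layer sits at annual layer 1402 from the deep end, so 1463 − 1402 = 61 annual layers formed after it.
Excluding 5 false annual layers: 61 − 5 = 56.
Counting back 56 years from 2010 CE places the ash layer in 2010 − 56 = 1954 CE.

1954 CE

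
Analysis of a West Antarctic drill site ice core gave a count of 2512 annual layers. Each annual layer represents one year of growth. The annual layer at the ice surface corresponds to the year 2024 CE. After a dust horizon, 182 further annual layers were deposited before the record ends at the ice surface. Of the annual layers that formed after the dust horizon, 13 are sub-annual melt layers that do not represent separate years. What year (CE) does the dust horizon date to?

There are 182 annual layers younger than the dust horizon.
182 − 13 false = 169 true annual layers after the dust horizon.
Counting back 169 years from 2024 CE places the dust horizon in 2024 − 169 = 1855 CE.

1855 CE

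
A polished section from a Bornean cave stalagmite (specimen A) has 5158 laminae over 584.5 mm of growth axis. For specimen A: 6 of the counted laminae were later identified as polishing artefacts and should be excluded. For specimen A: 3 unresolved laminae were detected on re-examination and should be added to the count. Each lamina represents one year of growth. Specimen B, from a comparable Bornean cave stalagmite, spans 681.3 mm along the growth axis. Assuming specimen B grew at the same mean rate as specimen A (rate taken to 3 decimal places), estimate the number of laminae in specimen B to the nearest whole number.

Specimen A: true lamina count = 5158 − 6 + 3 = 5155.
A: 584.5 mm over 5155 years gives 584.5 / 5155 ≈ 0.113 mm per year.
Specimen B: 681.3 mm / 0.113 mm per year = 6029.20 years ≈ 6029 laminae.

6029 laminae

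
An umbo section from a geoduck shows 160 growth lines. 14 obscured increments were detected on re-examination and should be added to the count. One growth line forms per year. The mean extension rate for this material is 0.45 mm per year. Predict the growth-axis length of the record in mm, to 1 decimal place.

78.3 mm

True growth line count = 160 + 14 = 174.
174 years at 0.45 mm/year gives 0.45 × 174 = 78.3 mm.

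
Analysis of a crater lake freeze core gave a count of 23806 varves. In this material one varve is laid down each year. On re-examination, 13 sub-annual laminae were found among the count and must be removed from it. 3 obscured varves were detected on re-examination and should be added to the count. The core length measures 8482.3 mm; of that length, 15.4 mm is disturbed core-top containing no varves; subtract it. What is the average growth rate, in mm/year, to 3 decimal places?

0.356 mm/year

Correcting the raw count gives 23806 − 13 + 3 = 23796 true varves.
Net length = 8482.3 − 15.4 = 8466.9 mm.
Extension rate ≈ 8466.9 / 23796 = 0.356 mm/year.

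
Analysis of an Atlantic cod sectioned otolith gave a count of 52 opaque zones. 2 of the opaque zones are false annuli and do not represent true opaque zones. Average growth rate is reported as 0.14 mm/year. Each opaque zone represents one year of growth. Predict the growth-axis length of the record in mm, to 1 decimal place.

7.0 mm

True opaque zone count = 52 − 2 = 50.
Predicted length = 0.14 mm/year × 50 years = 7.0 mm.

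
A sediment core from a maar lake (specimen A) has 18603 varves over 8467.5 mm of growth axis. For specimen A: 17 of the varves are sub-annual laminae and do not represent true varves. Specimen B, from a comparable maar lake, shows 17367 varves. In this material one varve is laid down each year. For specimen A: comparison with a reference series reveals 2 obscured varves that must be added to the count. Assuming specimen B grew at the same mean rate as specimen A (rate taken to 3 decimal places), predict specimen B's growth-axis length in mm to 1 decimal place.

Specimen A: after corrections the count is 18603 − 17 + 2 = 18588 varves.
A: Mean rate = 8467.5 mm / 18588 years ≈ 0.456 mm per year.
B's length ≈ 0.456 × 17367 = 7919.4 mm.

7919.4 mm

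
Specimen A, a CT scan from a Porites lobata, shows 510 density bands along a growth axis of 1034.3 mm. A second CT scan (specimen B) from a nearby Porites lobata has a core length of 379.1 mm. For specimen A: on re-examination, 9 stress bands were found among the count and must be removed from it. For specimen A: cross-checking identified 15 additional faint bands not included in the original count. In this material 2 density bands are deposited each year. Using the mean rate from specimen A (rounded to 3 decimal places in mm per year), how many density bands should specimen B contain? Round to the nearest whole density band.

189 density bands

Specimen A: true density band count = 510 − 9 + 15 = 516.
Specimen A: 516 density bands at 2 per year is 516 / 2 = 258 years.
A: 1034.3 mm over 258 years gives 1034.3 / 258 ≈ 4.009 mm/year.
For B, 379.1 / 4.009 = 94.56 years; at 2 density bands per year that is 94.56 × 2 ≈ 189 density bands.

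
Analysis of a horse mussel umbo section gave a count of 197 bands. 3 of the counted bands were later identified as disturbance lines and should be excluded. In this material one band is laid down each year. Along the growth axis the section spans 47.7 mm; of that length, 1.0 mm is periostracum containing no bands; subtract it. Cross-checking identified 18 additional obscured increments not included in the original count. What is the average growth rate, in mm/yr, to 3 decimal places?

0.220 mm/yr

Adjusted count: 197 − 3 + 18 = 212 bands.
Net length = 47.7 − 1.0 = 46.7 mm.
Extension rate ≈ 46.7 / 212 = 0.220 mm/yr.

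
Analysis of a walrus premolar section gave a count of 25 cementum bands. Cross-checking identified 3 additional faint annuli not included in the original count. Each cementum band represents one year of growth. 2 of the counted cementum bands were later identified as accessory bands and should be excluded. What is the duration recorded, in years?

26 yr

Adjusted count: 25 − 2 + 3 = 26 cementum bands.
With a one-to-one cementum band periodicity this is 26 years.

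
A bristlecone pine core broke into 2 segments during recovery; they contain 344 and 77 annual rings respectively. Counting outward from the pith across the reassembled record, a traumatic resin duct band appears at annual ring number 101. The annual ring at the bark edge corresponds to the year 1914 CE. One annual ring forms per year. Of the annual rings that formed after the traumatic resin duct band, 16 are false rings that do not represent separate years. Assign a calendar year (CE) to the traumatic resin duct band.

1610 CE

Total annual rings = 344 + 77 = 421.
Between annual ring 101 and the bark edge there are 421 − 101 = 320 annual rings.
320 − 16 false = 304 true annual rings after the traumatic resin duct band.
1914 − 304 = 1610 CE.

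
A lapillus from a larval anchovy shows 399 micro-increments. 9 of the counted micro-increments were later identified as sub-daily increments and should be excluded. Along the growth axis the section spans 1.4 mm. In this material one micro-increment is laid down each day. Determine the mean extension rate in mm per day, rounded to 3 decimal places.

0.004 mm per day

After corrections the count is 399 − 9 = 390 micro-increments.
Mean rate = 1.4 mm / 390 days ≈ 0.004 mm per day.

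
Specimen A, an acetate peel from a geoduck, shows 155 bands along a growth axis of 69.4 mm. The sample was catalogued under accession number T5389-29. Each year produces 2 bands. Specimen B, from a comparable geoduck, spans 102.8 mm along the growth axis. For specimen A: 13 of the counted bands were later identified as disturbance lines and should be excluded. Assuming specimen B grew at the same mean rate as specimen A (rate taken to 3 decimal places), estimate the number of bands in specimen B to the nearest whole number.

Specimen A: adjusted count: 155 − 13 = 142 bands.
Specimen A: dividing by 2 bands per year: 142 / 2 = 71 years.
A: Mean rate = 69.4 mm / 71 years ≈ 0.977 mm/yr.
B spans 102.8 / 0.977 = 105.22 years; at 2 bands per year that is 105.22 × 2 ≈ 210 bands.

210 bands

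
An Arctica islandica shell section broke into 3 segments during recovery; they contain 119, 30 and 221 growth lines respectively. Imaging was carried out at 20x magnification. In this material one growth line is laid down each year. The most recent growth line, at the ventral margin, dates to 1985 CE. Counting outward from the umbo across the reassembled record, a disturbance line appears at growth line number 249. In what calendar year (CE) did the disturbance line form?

1864 CE

Total growth lines = 119 + 30 + 221 = 370.
The disturbance line sits at growth line 249 from the umbo, so 370 − 249 = 121 growth lines formed after it.
Counting back 121 years from 1985 CE places the disturbance line in 1985 − 121 = 1864 CE.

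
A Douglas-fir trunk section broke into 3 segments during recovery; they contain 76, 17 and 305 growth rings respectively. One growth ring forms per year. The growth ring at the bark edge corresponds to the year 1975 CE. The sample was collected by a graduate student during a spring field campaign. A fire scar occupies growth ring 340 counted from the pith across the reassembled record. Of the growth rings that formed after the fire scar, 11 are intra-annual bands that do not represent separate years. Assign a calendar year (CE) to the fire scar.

1928 CE

Total growth rings = 76 + 17 + 305 = 398.
398 − 340 = 58 growth rings lie beyond the fire scar toward the bark edge.
Excluding 11 false growth rings: 58 − 11 = 47.
The growth ring at the bark edge is 1975 CE, so the fire scar dates to 1975 − 47 = 1928 CE.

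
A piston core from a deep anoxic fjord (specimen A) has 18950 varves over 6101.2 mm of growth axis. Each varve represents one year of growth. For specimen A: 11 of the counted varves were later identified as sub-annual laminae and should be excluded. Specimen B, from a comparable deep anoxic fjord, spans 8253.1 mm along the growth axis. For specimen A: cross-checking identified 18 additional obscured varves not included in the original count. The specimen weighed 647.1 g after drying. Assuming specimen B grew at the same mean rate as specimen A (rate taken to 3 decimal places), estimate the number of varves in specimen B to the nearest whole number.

Specimen A: after corrections the count is 18950 − 11 + 18 = 18957 varves.
A: Mean rate = 6101.2 mm / 18957 years ≈ 0.322 mm/year.
For B, 8253.1 / 0.322 = 25630.75 years ≈ 25631 varves.

25631 varves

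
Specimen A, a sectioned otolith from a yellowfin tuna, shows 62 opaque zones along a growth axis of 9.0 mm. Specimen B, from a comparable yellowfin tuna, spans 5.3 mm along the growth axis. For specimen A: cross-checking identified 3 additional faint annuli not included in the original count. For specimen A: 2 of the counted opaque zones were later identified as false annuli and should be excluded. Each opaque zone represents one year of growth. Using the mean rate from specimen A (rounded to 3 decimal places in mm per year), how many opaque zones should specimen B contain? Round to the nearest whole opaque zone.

Specimen A: adjusted count: 62 − 2 + 3 = 63 opaque zones.
A: Mean rate = 9.0 mm / 63 years ≈ 0.143 mm per year.
For B, 5.3 / 0.143 = 37.06 years ≈ 37 opaque zones.

37 opaque zones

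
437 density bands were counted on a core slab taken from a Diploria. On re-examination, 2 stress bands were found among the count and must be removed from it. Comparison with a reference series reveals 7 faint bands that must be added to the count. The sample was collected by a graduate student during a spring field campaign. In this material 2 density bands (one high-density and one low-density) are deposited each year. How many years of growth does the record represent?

Adjusted count: 437 − 2 + 7 = 442 density bands.
Dividing by 2 density bands per year: 442 / 2 = 221 years.

221 yr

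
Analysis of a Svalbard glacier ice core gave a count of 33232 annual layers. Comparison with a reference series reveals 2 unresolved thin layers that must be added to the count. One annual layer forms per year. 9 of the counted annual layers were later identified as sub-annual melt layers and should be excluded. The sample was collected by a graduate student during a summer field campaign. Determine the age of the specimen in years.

33225 yr

Correcting the raw count gives 33232 − 9 + 2 = 33225 true annual layers.
One annual layer per year makes the duration 33225 years.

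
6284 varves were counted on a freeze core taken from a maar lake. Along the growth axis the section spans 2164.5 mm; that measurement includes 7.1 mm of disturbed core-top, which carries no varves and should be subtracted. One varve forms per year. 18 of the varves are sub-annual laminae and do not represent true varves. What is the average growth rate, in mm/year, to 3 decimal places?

0.344 mm/year

Adjusted count: 6284 − 18 = 6266 varves.
The growth record spans 2164.5 − 7.1 = 2157.4 mm.
2157.4 mm over 6266 years gives 2157.4 / 6266 ≈ 0.344 mm/year.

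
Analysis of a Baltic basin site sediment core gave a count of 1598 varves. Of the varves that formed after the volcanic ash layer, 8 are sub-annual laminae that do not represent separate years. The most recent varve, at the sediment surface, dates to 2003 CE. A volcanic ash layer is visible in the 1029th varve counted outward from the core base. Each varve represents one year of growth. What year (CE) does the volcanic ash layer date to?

1598 − 1029 = 569 varves lie beyond the volcanic ash layer toward the sediment surface.
569 − 8 false = 561 true varves after the volcanic ash layer.
Counting back 561 years from 2003 CE places the volcanic ash layer in 2003 − 561 = 1442 CE.

1442 CE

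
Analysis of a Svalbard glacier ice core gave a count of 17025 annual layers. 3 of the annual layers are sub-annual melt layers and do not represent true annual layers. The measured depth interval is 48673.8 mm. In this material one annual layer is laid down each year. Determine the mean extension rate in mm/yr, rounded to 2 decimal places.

2.86 mm/yr

Adjusted count: 17025 − 3 = 17022 annual layers.
48673.8 mm over 17022 years gives 48673.8 / 17022 ≈ 2.86 mm/yr.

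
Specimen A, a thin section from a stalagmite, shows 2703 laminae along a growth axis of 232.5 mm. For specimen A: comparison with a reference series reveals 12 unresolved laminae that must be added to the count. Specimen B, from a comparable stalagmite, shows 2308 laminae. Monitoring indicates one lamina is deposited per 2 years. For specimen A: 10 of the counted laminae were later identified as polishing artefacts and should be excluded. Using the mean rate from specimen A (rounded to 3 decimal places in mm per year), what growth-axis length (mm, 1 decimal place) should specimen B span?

198.5 mm

Specimen A: adjusted count: 2703 − 10 + 12 = 2705 laminae.
Specimen A: 2705 laminae at 2 years each span 2705 × 2 = 5410 years.
A: 232.5 mm over 5410 years gives 232.5 / 5410 ≈ 0.043 mm per year.
Specimen B: 2308 laminae at 2 years each span 2308 × 2 = 4616 years. For B, 0.043 mm/year × 4616 years = 198.5 mm.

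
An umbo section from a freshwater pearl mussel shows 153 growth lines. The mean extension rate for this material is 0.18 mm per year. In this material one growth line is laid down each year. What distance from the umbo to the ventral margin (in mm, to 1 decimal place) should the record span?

The record spans 153 years at 0.18 mm per year.
Length ≈ 0.18 × 153 = 27.5 mm.

27.5 mm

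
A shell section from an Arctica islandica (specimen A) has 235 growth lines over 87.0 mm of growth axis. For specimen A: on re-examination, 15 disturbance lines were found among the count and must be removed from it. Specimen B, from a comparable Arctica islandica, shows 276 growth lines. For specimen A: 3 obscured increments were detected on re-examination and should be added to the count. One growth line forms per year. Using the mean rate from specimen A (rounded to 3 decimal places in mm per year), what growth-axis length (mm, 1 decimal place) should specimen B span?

107.6 mm

Specimen A: after corrections the count is 235 − 15 + 3 = 223 growth lines.
A: 87.0 mm over 223 years gives 87.0 / 223 ≈ 0.390 mm/yr.
Length of B = 0.390 × 276 = 107.6 mm.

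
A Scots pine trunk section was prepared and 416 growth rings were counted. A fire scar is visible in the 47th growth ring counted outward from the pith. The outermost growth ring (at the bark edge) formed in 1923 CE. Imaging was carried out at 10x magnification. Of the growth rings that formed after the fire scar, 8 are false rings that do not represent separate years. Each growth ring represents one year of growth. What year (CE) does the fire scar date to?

1562 CE

The fire scar sits at growth ring 47 from the pith, so 416 − 47 = 369 growth rings formed after it.
Excluding 8 false growth rings: 369 − 8 = 361.
1923 − 361 = 1562 CE.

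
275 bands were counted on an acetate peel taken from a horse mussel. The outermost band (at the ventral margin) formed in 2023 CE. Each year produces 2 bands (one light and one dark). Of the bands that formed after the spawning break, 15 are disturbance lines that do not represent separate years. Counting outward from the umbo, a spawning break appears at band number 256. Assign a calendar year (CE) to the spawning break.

2021 CE

The spawning break sits at band 256 from the umbo, so 275 − 256 = 19 bands formed after it.
19 − 15 false = 4 true bands after the spawning break.
Dividing by 2 bands per year: 4 / 2 = 2 years.
The band at the ventral margin is 2023 CE, so the spawning break dates to 2023 − 2 = 2021 CE.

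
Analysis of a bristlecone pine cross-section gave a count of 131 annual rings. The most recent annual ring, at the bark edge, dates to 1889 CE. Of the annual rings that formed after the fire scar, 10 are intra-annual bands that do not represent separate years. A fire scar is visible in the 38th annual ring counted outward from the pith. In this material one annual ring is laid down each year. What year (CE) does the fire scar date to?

1806 CE

Between annual ring 38 and the bark edge there are 131 − 38 = 93 annual rings.
Excluding 10 false annual rings: 93 − 10 = 83.
Counting back 83 years from 1889 CE places the fire scar in 1889 − 83 = 1806 CE.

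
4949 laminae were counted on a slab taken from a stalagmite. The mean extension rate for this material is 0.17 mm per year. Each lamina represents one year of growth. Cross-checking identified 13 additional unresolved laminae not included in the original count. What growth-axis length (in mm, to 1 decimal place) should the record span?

843.5 mm

True lamina count = 4949 + 13 = 4962.
Length ≈ 0.17 × 4962 = 843.5 mm.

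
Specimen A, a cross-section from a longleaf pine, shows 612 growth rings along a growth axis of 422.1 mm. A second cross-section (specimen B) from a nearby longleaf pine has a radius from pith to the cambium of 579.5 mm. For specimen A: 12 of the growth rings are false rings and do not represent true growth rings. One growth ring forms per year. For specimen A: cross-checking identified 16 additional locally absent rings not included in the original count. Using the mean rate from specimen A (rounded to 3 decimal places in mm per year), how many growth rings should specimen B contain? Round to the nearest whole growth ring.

846 growth rings

Specimen A: correcting the raw count gives 612 − 12 + 16 = 616 true growth rings.
A: 422.1 mm over 616 years gives 422.1 / 616 ≈ 0.685 mm per year.
Specimen B: 579.5 mm / 0.685 mm per year = 845.99 years ≈ 846 growth rings.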